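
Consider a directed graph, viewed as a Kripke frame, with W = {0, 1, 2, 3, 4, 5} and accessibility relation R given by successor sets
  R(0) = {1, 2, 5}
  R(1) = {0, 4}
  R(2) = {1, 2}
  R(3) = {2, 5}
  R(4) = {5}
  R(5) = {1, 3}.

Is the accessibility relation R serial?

Serial: yes — every world has a successor (e.g. 0 R 1).

Yes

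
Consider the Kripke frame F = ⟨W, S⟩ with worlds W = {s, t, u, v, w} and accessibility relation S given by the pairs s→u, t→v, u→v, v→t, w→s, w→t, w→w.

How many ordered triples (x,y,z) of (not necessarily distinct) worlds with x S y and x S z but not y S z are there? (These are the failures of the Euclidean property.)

Enumerating: (s,u,u), (t,v,v), (u,v,v), (v,t,t), (w,s,s), (w,s,t), (w,s,w), (w,t,s), (w,t,t), (w,t,w).

10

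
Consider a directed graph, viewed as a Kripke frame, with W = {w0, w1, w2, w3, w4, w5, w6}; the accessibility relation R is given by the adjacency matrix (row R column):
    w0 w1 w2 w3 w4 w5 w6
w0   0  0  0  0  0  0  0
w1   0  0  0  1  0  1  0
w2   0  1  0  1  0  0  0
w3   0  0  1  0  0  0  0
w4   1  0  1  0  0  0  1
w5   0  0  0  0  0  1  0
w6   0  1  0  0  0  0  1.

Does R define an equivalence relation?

Reflexive: no — w0 is not related to itself.
Symmetric: no — w1 R w3 but not w3 R w1.
Transitive: no — w1 R w3 and w3 R w2, but not w1 R w2.
So R is not an equivalence relation.

No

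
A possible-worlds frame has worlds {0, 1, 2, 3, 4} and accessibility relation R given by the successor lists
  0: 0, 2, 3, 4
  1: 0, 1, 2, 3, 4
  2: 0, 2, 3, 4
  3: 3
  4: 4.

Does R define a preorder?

Reflexive: yes — every world is R-related to itself.
Transitive: yes — every two-step R-path is closed by a direct edge.
So R is a preorder.

Yes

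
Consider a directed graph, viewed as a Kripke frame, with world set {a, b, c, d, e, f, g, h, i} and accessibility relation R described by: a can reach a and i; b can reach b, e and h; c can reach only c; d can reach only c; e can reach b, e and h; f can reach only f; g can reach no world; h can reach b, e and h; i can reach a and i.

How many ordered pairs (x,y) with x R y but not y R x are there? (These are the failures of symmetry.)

Enumerating: (d,c).

1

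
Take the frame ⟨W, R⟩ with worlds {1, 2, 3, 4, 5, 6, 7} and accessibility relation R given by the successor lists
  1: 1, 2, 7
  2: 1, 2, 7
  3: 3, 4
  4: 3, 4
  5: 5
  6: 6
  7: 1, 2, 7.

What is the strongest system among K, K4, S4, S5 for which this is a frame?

S5

Transitive (axiom 4): yes — every two-step R-path is closed by a direct edge.
Reflexive (axiom T): yes — every world is R-related to itself.
Euclidean (axiom 5): yes — any two successors of a common world are R-related.
So F validates K, K4, S4, S5. The strongest is S5.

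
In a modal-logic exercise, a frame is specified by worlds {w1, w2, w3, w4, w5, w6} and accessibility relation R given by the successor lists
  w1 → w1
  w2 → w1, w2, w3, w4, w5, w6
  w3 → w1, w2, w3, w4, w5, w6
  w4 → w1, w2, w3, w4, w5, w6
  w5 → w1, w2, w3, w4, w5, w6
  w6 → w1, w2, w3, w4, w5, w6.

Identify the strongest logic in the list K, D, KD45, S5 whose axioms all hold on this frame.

D

Serial (axiom D): yes — every world has a successor (e.g. w1 R w1).
Euclidean (axiom 5): no — w2 R w1 and w2 R w3, but not w1 R w3.
Transitive (axiom 4): yes — every two-step R-path is closed by a direct edge.
Reflexive (axiom T): yes — every world is R-related to itself.
So F validates K, D; KD45 would additionally require R to be Euclidean. The strongest is D.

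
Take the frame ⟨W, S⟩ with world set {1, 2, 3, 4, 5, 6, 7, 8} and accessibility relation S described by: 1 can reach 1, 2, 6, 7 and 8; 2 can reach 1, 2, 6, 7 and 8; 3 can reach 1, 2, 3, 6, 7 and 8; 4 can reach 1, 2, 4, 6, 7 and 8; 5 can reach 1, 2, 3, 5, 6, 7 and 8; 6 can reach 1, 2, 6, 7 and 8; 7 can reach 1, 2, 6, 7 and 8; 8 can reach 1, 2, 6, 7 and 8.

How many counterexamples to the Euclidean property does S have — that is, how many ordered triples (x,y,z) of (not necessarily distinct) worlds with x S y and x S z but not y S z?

Enumerating: (3,1,3), (3,2,3), (3,6,3), (3,7,3), (3,8,3), (4,1,4), (4,2,4), (4,6,4), (4,7,4), (4,8,4), (5,1,3), (5,1,5), … and 9 more.
Total: 21.

21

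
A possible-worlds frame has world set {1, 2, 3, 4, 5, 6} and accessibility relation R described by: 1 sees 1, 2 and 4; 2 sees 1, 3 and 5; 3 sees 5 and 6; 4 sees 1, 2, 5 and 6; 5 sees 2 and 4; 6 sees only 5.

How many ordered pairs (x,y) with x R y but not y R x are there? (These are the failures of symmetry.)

6

Enumerating: (2,3), (3,5), (3,6), (4,2), (4,6), (6,5).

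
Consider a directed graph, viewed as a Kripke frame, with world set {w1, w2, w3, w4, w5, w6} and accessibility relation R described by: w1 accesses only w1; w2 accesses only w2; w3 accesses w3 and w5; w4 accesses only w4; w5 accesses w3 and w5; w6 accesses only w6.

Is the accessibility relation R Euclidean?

Yes

Euclidean: yes — any two successors of a common world are R-related.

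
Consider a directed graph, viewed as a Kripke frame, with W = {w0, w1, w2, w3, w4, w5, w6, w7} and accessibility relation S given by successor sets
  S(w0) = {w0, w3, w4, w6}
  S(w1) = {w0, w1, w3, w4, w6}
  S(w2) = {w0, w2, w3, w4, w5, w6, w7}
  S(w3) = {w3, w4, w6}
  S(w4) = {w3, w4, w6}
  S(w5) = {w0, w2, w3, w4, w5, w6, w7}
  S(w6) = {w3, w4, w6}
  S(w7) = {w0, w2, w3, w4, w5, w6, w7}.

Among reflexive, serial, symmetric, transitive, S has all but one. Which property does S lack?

Reflexive: yes — every world is S-related to itself.
Serial: yes — every world has a successor (e.g. w0 S w0).
Symmetric: no — w0 S w3 but not w3 S w0.
Transitive: yes — every two-step S-path is closed by a direct edge.
Only symmetric fails.

symmetric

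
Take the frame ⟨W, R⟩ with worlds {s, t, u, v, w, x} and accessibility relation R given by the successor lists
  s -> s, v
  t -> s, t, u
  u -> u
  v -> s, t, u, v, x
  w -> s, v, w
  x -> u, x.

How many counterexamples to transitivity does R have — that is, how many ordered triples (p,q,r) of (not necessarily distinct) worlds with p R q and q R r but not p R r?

Enumerating: (s,v,t), (s,v,u), (s,v,x), (t,s,v), (w,v,t), (w,v,u), (w,v,x).

7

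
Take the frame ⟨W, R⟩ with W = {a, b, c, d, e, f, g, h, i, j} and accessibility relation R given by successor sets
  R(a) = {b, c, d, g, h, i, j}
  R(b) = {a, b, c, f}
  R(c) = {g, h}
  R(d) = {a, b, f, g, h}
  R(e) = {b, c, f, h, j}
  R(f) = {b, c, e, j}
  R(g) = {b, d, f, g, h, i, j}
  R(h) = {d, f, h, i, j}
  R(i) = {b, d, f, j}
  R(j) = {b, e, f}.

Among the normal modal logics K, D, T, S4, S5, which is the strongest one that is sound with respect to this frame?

D

Serial (axiom D): yes — every world has a successor (e.g. a R b).
Reflexive (axiom T): no — a is not related to itself.
Transitive (axiom 4): no — a R b and b R f, but not a R f.
Euclidean (axiom 5): no — a R b and a R d, but not b R d.
So F validates K, D; T would additionally require R to be reflexive. The strongest is D.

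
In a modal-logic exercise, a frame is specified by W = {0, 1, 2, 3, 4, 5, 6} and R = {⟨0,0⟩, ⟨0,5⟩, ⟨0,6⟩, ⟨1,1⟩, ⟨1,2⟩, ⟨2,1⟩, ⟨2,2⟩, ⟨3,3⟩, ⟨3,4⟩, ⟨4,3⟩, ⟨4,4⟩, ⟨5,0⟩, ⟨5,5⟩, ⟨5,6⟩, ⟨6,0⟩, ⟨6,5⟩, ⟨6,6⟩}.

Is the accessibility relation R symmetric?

Yes

Symmetric: yes — every pair in R has its reverse in R.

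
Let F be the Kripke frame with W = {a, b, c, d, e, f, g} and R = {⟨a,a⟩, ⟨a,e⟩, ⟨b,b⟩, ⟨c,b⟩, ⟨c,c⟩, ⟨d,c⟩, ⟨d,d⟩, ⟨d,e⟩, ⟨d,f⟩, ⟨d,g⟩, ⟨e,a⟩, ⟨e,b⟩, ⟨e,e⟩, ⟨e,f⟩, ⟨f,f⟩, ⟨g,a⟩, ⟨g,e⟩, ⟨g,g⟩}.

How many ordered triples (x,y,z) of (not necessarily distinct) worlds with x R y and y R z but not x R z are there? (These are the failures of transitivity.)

8

Enumerating: (a,e,b), (a,e,f), (d,c,b), (d,e,a), (d,e,b), (d,g,a), (g,e,b), (g,e,f).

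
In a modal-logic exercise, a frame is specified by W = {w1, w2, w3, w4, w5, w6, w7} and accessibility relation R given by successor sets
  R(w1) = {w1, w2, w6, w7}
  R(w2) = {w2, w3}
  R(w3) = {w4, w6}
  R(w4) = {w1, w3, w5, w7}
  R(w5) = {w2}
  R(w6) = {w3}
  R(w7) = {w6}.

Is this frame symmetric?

No

Symmetric: no — w1 R w2 but not w2 R w1.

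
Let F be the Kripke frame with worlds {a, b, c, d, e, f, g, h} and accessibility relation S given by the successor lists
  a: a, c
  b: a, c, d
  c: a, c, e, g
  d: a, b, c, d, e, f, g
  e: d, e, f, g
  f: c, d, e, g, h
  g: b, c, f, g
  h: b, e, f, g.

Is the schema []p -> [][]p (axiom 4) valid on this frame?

Axiom 4 corresponds to the accessibility relation being transitive.
Transitive: no — a S c and c S e, but not a S e.

No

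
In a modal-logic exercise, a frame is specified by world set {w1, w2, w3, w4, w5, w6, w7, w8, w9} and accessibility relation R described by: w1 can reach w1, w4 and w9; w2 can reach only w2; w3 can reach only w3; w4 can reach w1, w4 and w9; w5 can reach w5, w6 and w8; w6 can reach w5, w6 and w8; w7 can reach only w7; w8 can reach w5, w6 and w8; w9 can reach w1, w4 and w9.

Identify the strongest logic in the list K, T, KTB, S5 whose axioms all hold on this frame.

S5

Reflexive (axiom T): yes — every world is R-related to itself.
Symmetric (axiom B): yes — every pair in R has its reverse in R.
Euclidean (axiom 5): yes — any two successors of a common world are R-related.
So F validates K, T, KTB, S5. The strongest is S5.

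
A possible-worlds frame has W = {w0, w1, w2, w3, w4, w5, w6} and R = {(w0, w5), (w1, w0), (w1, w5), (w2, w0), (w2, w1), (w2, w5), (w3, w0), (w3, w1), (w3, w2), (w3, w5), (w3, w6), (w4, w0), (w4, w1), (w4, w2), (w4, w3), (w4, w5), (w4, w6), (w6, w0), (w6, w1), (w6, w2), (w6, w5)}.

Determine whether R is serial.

No

Serial: no — w5 has no R-successor.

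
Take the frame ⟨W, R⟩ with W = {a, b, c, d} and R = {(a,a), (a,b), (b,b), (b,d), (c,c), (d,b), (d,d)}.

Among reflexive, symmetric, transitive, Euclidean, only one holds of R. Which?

Reflexive: yes — every world is R-related to itself.
Symmetric: no — a R b but not b R a.
Transitive: no — a R b and b R d, but not a R d.
Euclidean: no — a R b and a R a, but not b R a.
Only reflexive holds.

reflexive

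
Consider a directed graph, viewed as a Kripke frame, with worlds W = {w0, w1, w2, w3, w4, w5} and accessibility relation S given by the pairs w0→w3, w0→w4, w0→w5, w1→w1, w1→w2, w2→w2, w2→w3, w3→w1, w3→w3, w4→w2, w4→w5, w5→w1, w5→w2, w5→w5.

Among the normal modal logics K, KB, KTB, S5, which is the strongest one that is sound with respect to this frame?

Symmetric (axiom B): no — w0 S w3 but not w3 S w0.
Reflexive (axiom T): no — w0 is not related to itself.
Euclidean (axiom 5): no — w0 S w3 and w0 S w4, but not w3 S w4.
So F validates K; KB would additionally require S to be symmetric. The strongest is K.

K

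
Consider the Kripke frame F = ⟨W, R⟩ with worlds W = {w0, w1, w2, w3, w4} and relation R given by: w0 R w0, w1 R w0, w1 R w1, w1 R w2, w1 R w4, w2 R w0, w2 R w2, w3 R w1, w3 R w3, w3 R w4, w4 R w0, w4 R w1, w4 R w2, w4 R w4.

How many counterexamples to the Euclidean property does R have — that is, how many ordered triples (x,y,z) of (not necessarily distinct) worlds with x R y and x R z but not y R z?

Enumerating: (w1,w0,w1), (w1,w0,w2), (w1,w0,w4), (w1,w2,w1), (w1,w2,w4), (w2,w0,w2), (w3,w1,w3), (w3,w4,w3), (w4,w0,w1), (w4,w0,w2), (w4,w0,w4), (w4,w2,w1), (w4,w2,w4).

13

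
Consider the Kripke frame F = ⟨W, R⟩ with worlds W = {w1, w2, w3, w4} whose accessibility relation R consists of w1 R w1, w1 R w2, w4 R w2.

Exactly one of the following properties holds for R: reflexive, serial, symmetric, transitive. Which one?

Reflexive: no — w2 is not related to itself.
Serial: no — w2 has no R-successor.
Symmetric: no — w1 R w2 but not w2 R w1.
Transitive: yes — every two-step R-path is closed by a direct edge.
Only transitive holds.

transitive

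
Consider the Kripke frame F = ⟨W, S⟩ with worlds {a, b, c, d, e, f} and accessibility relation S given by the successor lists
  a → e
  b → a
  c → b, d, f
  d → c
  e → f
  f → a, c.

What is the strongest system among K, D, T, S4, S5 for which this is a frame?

Serial (axiom D): yes — every world has a successor (e.g. a S e).
Reflexive (axiom T): no — a is not related to itself.
Transitive (axiom 4): no — a S e and e S f, but not a S f.
Euclidean (axiom 5): no — c S b and c S d, but not b S d.
So F validates K, D; T would additionally require S to be reflexive. The strongest is D.

D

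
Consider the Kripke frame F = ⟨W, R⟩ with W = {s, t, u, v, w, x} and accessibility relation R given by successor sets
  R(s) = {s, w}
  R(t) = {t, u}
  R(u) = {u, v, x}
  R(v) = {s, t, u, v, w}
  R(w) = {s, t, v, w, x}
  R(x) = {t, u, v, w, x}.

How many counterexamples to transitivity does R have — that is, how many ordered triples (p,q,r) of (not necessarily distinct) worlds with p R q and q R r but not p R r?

Enumerating: (s,w,t), (s,w,v), (s,w,x), (t,u,v), (t,u,x), (u,v,s), (u,v,t), (u,v,w), (u,x,t), (u,x,w), (v,u,x), (v,w,x), (w,t,u), (w,v,u), (w,x,u), (x,v,s), (x,w,s).

17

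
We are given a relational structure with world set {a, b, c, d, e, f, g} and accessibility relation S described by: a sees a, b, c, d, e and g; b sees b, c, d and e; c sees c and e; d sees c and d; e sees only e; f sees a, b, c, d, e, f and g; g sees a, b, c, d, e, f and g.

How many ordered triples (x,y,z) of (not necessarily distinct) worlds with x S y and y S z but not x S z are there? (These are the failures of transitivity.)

Enumerating: (a,g,f), (d,c,e).

2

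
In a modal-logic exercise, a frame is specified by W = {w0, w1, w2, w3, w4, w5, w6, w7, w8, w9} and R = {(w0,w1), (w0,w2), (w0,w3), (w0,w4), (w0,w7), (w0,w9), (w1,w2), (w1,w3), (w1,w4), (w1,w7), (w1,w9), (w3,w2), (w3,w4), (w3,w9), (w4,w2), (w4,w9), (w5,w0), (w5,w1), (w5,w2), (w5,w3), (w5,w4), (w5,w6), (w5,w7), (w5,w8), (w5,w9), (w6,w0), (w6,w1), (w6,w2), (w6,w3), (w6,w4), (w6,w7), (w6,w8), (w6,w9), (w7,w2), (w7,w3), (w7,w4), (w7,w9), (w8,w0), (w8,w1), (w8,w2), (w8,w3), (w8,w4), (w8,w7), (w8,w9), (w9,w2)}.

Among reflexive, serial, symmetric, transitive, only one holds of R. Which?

transitive

Reflexive: no — w0 is not related to itself.
Serial: no — w2 has no R-successor.
Symmetric: no — w0 R w1 but not w1 R w0.
Transitive: yes — every two-step R-path is closed by a direct edge.
Only transitive holds.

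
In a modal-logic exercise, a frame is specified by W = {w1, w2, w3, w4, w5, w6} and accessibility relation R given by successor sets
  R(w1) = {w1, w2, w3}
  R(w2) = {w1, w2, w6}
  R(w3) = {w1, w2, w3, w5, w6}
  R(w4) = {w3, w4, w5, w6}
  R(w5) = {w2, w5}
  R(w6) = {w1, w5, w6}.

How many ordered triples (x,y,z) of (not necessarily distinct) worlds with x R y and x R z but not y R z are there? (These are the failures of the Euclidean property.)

Enumerating: (w1,w2,w3), (w2,w1,w6), (w2,w6,w2), (w3,w1,w5), (w3,w1,w6), (w3,w2,w3), (w3,w2,w5), (w3,w5,w1), (w3,w5,w3), (w3,w5,w6), (w3,w6,w2), (w3,w6,w3), … and 11 more.
Total: 23.

23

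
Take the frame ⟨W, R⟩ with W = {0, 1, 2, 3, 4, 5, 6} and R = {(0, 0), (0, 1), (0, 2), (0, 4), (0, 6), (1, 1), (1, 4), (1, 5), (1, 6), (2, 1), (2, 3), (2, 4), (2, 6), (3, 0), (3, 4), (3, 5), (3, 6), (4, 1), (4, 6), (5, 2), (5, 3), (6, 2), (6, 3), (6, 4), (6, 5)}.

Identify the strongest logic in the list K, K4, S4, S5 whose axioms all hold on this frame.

Transitive (axiom 4): no — 0 R 1 and 1 R 5, but not 0 R 5.
Reflexive (axiom T): no — 2 is not related to itself.
Euclidean (axiom 5): no — 0 R 1 and 0 R 2, but not 1 R 2.
So F validates K; K4 would additionally require R to be transitive. The strongest is K.

K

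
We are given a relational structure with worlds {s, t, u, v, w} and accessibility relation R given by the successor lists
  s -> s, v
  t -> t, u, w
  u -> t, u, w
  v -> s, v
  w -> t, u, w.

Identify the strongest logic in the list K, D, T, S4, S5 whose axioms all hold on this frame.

S5

Serial (axiom D): yes — every world has a successor (e.g. s R s).
Reflexive (axiom T): yes — every world is R-related to itself.
Transitive (axiom 4): yes — every two-step R-path is closed by a direct edge.
Euclidean (axiom 5): yes — any two successors of a common world are R-related.
So F validates K, D, T, S4, S5. The strongest is S5.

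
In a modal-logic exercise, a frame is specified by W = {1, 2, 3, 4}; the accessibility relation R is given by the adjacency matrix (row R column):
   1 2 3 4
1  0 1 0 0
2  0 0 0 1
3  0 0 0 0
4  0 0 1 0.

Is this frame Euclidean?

No

Euclidean: no — 1 R 2 and 1 R 2, but not 2 R 2.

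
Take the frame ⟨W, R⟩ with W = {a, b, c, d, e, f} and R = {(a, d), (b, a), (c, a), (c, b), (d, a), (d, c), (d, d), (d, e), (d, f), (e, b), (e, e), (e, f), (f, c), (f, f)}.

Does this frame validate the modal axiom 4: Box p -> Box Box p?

Axiom 4 corresponds to the accessibility relation being transitive.
Transitive: no — a R d and d R c, but not a R c.

No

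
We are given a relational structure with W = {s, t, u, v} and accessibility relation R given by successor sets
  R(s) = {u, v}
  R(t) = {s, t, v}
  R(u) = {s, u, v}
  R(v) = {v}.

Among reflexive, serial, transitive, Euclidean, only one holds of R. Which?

serial

Reflexive: no — s is not related to itself.
Serial: yes — every world has a successor (e.g. s R u).
Transitive: no — t R s and s R u, but not t R u.
Euclidean: no — s R v and s R u, but not v R u.
Only serial holds.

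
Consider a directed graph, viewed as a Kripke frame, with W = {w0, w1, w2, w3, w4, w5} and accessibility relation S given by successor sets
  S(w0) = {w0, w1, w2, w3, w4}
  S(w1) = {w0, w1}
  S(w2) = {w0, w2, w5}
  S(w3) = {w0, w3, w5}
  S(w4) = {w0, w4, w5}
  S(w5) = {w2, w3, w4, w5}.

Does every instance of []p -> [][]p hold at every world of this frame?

By correspondence theory, 4 is valid on a frame iff S is transitive.
Transitive: no — w0 S w2 and w2 S w5, but not w0 S w5.

No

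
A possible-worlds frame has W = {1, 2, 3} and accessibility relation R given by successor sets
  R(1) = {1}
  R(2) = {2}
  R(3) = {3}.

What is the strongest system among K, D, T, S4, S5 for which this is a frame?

S5

Serial (axiom D): yes — every world has a successor (e.g. 1 R 1).
Reflexive (axiom T): yes — every world is R-related to itself.
Transitive (axiom 4): yes — every two-step R-path is closed by a direct edge.
Euclidean (axiom 5): yes — any two successors of a common world are R-related.
So F validates K, D, T, S4, S5. The strongest is S5.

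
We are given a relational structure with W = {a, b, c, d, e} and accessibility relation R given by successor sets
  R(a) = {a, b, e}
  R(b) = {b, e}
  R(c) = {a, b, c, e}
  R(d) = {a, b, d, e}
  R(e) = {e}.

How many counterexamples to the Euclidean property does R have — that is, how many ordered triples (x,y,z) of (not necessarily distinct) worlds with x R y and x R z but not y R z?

Enumerating: (a,b,a), (a,e,a), (a,e,b), (b,e,b), (c,a,c), (c,b,a), (c,b,c), (c,e,a), (c,e,b), (c,e,c), (d,a,d), (d,b,a), (d,b,d), (d,e,a), (d,e,b), (d,e,d).

16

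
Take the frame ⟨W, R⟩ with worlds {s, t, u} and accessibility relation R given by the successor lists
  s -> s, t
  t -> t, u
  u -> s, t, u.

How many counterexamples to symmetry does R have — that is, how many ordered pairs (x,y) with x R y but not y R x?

2

Enumerating: (s,t), (u,s).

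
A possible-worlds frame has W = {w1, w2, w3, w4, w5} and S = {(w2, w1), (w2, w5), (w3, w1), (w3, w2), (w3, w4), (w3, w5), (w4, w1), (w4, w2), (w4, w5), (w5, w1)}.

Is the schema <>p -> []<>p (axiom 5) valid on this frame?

No

Axiom 5 corresponds to the accessibility relation being Euclidean.
Euclidean: no — w2 S w1 and w2 S w5, but not w1 S w5.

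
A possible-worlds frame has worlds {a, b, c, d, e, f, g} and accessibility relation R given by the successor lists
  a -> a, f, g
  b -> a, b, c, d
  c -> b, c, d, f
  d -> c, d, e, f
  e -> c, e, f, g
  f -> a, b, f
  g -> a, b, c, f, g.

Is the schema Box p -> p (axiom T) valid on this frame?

Axiom T corresponds to the accessibility relation being reflexive.
Reflexive: yes — every world is R-related to itself.

Yes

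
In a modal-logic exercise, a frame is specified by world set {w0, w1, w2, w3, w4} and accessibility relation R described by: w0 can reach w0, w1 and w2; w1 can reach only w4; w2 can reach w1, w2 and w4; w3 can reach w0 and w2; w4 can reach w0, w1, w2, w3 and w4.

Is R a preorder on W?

No

Reflexive: no — w1 is not related to itself.
Transitive: no — w0 R w1 and w1 R w4, but not w0 R w4.
So R is not a preorder.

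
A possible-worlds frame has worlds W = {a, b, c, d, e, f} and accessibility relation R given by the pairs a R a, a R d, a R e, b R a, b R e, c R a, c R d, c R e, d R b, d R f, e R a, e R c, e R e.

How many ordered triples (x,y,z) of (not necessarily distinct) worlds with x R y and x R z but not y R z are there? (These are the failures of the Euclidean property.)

14

Enumerating: (a,d,a), (a,d,d), (a,d,e), (a,e,d), (c,d,a), (c,d,d), (c,d,e), (c,e,d), (d,b,b), (d,b,f), (d,f,b), (d,f,f), (e,a,c), (e,c,c).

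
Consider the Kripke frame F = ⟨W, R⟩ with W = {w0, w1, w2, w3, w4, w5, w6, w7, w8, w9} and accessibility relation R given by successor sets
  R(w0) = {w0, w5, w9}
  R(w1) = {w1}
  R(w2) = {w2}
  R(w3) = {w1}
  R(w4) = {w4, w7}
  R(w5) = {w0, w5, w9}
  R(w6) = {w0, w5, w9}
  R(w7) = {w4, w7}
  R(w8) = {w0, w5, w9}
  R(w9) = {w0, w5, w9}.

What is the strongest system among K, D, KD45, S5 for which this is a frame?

KD45

Serial (axiom D): yes — every world has a successor (e.g. w0 R w0).
Euclidean (axiom 5): yes — any two successors of a common world are R-related.
Transitive (axiom 4): yes — every two-step R-path is closed by a direct edge.
Reflexive (axiom T): no — w3 is not related to itself.
So F validates K, D, KD45; S5 would additionally require R to be reflexive. The strongest is KD45.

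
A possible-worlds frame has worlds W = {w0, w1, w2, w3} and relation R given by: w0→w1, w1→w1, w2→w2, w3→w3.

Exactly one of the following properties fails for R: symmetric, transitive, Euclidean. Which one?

symmetric

Symmetric: no — w0 R w1 but not w1 R w0.
Transitive: yes — every two-step R-path is closed by a direct edge.
Euclidean: yes — any two successors of a common world are R-related.
Only symmetric fails.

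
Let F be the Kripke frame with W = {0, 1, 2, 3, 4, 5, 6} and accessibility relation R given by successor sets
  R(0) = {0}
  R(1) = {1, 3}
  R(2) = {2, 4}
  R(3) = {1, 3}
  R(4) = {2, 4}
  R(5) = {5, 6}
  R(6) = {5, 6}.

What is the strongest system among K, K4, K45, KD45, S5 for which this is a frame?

Transitive (axiom 4): yes — every two-step R-path is closed by a direct edge.
Euclidean (axiom 5): yes — any two successors of a common world are R-related.
Serial (axiom D): yes — every world has a successor (e.g. 0 R 0).
Reflexive (axiom T): yes — every world is R-related to itself.
So F validates K, K4, K45, KD45, S5. The strongest is S5.

S5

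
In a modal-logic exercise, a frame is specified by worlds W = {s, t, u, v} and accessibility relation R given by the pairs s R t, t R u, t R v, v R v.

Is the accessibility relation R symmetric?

No

Symmetric: no — s R t but not t R s.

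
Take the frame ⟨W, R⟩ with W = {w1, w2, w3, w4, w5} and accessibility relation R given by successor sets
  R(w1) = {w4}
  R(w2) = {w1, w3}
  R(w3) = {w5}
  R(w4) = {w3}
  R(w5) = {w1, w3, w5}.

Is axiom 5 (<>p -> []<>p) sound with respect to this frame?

Axiom 5 corresponds to the accessibility relation being Euclidean.
Euclidean: no — w2 R w1 and w2 R w3, but not w1 R w3.

No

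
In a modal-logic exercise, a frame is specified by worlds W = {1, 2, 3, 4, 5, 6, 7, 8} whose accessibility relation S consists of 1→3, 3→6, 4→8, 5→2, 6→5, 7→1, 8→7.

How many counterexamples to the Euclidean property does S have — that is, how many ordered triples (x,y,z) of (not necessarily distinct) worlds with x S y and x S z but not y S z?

7

Enumerating: (1,3,3), (3,6,6), (4,8,8), (5,2,2), (6,5,5), (7,1,1), (8,7,7).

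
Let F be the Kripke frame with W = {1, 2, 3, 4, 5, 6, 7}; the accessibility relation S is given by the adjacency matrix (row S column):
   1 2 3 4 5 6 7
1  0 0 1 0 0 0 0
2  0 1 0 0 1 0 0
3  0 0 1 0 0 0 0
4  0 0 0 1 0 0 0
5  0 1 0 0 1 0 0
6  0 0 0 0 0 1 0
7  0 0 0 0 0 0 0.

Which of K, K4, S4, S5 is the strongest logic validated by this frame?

Transitive (axiom 4): yes — every two-step S-path is closed by a direct edge.
Reflexive (axiom T): no — 1 is not related to itself.
Euclidean (axiom 5): yes — any two successors of a common world are S-related.
So F validates K, K4; S4 would additionally require S to be reflexive. The strongest is K4.

K4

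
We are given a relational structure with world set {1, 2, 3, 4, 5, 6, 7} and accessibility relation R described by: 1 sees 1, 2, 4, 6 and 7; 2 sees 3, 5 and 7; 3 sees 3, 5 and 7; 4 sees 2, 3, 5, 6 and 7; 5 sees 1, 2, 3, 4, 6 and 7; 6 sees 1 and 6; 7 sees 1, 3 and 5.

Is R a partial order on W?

No

Reflexive: no — 2 is not related to itself.
Transitive: no — 1 R 2 and 2 R 3, but not 1 R 3.
Antisymmetric: no — 1 R 6 and 6 R 1 with 1 ≠ 6.
So R is not a partial order.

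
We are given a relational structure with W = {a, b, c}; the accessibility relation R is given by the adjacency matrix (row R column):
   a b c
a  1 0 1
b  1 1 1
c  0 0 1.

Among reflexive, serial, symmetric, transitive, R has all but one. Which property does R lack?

symmetric

Reflexive: yes — every world is R-related to itself.
Serial: yes — every world has a successor (e.g. a R a).
Symmetric: no — a R c but not c R a.
Transitive: yes — every two-step R-path is closed by a direct edge.
Only symmetric fails.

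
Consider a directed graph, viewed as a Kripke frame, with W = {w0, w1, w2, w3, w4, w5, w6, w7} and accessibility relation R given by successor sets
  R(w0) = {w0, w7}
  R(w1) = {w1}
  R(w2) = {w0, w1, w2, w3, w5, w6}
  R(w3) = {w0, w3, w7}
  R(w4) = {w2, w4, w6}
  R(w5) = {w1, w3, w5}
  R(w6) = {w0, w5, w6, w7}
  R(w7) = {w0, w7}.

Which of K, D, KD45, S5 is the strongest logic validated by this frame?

D

Serial (axiom D): yes — every world has a successor (e.g. w0 R w0).
Euclidean (axiom 5): no — w2 R w0 and w2 R w1, but not w0 R w1.
Transitive (axiom 4): no — w2 R w0 and w0 R w7, but not w2 R w7.
Reflexive (axiom T): yes — every world is R-related to itself.
So F validates K, D; KD45 would additionally require R to be Euclidean and transitive. The strongest is D.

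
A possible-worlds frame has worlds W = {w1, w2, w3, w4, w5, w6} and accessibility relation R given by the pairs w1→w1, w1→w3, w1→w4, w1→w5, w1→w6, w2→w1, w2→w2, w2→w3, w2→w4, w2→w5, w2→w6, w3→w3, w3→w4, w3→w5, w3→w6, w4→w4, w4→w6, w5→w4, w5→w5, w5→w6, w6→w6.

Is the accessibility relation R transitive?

Yes

Transitive: yes — every two-step R-path is closed by a direct edge.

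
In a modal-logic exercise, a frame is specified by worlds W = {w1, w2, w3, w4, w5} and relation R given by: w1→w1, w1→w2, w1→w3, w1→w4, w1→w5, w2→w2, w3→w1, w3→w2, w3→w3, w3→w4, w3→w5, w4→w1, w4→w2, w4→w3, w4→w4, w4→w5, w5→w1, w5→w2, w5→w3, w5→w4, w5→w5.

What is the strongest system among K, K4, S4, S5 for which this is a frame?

Transitive (axiom 4): yes — every two-step R-path is closed by a direct edge.
Reflexive (axiom T): yes — every world is R-related to itself.
Euclidean (axiom 5): no — w1 R w2 and w1 R w3, but not w2 R w3.
So F validates K, K4, S4; S5 would additionally require R to be Euclidean. The strongest is S4.

S4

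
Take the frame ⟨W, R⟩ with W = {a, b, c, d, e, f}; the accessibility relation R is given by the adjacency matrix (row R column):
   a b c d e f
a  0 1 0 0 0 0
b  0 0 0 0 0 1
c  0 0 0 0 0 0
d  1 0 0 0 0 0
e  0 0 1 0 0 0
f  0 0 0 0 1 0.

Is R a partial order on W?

Reflexive: no — a is not related to itself.
Transitive: no — a R b and b R f, but not a R f.
Antisymmetric: yes — no distinct pair is related both ways.
So R is not a partial order.

No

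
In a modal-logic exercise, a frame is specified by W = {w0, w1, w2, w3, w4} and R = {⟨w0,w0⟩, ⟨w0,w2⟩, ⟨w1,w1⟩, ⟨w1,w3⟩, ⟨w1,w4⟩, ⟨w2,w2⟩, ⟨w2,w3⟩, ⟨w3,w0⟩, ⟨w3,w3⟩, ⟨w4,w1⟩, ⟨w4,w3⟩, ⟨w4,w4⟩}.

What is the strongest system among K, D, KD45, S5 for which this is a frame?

Serial (axiom D): yes — every world has a successor (e.g. w0 R w0).
Euclidean (axiom 5): no — w1 R w3 and w1 R w4, but not w3 R w4.
Transitive (axiom 4): no — w0 R w2 and w2 R w3, but not w0 R w3.
Reflexive (axiom T): yes — every world is R-related to itself.
So F validates K, D; KD45 would additionally require R to be Euclidean and transitive. The strongest is D.

D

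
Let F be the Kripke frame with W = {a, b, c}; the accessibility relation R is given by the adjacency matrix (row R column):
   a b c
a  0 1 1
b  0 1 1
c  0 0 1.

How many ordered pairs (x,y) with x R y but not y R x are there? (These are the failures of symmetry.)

Enumerating: (a,b), (a,c), (b,c).

3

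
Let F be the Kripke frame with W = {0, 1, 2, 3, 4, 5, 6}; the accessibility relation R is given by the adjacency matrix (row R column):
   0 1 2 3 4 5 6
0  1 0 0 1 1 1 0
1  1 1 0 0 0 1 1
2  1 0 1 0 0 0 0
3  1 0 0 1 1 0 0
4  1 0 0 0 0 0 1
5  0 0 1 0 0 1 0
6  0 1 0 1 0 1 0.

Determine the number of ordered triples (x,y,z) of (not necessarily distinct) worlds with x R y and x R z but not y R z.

26

Enumerating: (0,3,5), (0,4,3), (0,4,4), (0,4,5), (0,5,0), (0,5,3), (0,5,4), (1,0,1), (1,0,6), (1,5,0), (1,5,1), (1,5,6), … and 14 more.
Total: 26.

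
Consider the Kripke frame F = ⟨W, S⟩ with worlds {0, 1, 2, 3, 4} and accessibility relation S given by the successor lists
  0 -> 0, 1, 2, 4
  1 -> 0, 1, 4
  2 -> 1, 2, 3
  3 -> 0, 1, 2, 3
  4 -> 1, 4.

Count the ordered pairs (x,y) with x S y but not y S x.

5

Enumerating: (0,2), (0,4), (2,1), (3,0), (3,1).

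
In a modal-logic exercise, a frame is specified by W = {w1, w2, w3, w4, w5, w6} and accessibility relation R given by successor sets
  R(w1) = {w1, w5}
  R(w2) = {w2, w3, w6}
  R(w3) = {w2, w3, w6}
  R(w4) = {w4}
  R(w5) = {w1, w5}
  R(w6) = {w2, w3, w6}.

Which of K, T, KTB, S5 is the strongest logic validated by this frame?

S5

Reflexive (axiom T): yes — every world is R-related to itself.
Symmetric (axiom B): yes — every pair in R has its reverse in R.
Euclidean (axiom 5): yes — any two successors of a common world are R-related.
So F validates K, T, KTB, S5. The strongest is S5.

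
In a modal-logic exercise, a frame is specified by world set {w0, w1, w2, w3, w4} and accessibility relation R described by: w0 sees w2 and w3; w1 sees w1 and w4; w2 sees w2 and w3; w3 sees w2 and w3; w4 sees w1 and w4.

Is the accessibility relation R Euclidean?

Euclidean: yes — any two successors of a common world are R-related.

Yes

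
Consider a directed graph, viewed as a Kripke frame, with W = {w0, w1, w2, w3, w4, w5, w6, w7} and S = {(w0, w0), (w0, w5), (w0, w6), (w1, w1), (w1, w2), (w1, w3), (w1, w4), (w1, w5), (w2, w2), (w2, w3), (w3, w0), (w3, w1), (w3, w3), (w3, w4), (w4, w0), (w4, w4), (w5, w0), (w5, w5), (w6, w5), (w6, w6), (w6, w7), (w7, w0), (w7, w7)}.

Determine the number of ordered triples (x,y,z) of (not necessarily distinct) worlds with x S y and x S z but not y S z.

Enumerating: (w0,w5,w6), (w0,w6,w0), (w1,w2,w1), (w1,w2,w4), (w1,w2,w5), (w1,w3,w2), (w1,w3,w5), (w1,w4,w1), (w1,w4,w2), (w1,w4,w3), (w1,w4,w5), (w1,w5,w1), … and 16 more.
Total: 28.

28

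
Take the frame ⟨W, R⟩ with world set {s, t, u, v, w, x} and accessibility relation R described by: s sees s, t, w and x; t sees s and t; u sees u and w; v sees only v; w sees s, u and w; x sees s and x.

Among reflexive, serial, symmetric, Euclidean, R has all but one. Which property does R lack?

Euclidean

Reflexive: yes — every world is R-related to itself.
Serial: yes — every world has a successor (e.g. s R s).
Symmetric: yes — every pair in R has its reverse in R.
Euclidean: no — s R t and s R w, but not t R w.
Only Euclidean fails.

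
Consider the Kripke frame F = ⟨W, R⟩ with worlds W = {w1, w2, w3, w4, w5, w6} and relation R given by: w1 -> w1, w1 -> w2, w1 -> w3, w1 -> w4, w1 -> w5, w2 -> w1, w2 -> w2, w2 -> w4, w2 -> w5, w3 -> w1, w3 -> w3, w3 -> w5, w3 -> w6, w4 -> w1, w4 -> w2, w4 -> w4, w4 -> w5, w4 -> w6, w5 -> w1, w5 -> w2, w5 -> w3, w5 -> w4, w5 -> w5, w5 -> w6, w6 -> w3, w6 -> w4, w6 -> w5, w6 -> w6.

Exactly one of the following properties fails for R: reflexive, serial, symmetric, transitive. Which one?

Reflexive: yes — every world is R-related to itself.
Serial: yes — every world has a successor (e.g. w1 R w1).
Symmetric: yes — every pair in R has its reverse in R.
Transitive: no — w1 R w3 and w3 R w6, but not w1 R w6.
Only transitive fails.

transitive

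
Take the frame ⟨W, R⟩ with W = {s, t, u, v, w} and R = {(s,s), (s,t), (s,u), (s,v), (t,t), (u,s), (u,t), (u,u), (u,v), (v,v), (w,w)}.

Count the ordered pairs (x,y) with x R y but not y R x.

Enumerating: (s,t), (s,v), (u,t), (u,v).

4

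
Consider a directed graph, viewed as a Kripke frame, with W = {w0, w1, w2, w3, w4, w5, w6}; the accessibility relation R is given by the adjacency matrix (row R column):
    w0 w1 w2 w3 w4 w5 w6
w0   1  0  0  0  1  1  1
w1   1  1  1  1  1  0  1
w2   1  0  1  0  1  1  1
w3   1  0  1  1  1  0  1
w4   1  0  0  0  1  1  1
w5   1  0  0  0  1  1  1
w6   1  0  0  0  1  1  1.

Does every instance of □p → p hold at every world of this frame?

By correspondence theory, T is valid on a frame iff R is reflexive.
Reflexive: yes — every world is R-related to itself.

Yes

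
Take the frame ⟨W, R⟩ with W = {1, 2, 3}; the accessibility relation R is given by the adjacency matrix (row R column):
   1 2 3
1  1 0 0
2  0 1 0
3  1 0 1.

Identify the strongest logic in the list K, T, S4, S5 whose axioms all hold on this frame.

S4

Reflexive (axiom T): yes — every world is R-related to itself.
Transitive (axiom 4): yes — every two-step R-path is closed by a direct edge.
Euclidean (axiom 5): no — 3 R 1 and 3 R 3, but not 1 R 3.
So F validates K, T, S4; S5 would additionally require R to be Euclidean. The strongest is S4.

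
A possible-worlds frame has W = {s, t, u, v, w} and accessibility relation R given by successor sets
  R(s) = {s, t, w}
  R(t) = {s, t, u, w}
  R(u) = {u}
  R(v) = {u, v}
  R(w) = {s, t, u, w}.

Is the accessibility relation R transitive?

No

Transitive: no — s R t and t R u, but not s R u.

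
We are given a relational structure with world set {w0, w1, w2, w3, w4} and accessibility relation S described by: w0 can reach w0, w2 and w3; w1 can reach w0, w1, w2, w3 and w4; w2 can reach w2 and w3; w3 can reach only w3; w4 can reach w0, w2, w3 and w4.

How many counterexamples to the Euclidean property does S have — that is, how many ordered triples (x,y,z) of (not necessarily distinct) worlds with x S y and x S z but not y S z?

Enumerating: (w0,w2,w0), (w0,w3,w0), (w0,w3,w2), (w1,w0,w1), (w1,w0,w4), (w1,w2,w0), (w1,w2,w1), (w1,w2,w4), (w1,w3,w0), (w1,w3,w1), (w1,w3,w2), (w1,w3,w4), … and 8 more.
Total: 20.

20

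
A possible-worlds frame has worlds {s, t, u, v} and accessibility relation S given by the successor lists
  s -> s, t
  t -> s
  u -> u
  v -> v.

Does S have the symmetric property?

Yes

Symmetric: yes — every pair in S has its reverse in S.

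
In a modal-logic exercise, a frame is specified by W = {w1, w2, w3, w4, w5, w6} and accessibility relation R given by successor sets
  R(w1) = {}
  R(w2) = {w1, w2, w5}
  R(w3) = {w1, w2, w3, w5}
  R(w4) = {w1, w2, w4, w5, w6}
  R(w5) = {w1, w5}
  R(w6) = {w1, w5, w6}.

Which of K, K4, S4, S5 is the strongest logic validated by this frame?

K4

Transitive (axiom 4): yes — every two-step R-path is closed by a direct edge.
Reflexive (axiom T): no — w1 is not related to itself.
Euclidean (axiom 5): no — w2 R w1 and w2 R w5, but not w1 R w5.
So F validates K, K4; S4 would additionally require R to be reflexive. The strongest is K4.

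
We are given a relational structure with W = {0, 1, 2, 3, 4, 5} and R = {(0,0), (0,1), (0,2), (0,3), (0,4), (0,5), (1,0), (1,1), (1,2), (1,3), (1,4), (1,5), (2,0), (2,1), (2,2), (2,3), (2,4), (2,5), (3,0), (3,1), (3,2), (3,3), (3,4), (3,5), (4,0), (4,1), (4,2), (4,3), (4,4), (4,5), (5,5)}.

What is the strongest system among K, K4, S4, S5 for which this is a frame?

S4

Transitive (axiom 4): yes — every two-step R-path is closed by a direct edge.
Reflexive (axiom T): yes — every world is R-related to itself.
Euclidean (axiom 5): no — 0 R 5 and 0 R 1, but not 5 R 1.
So F validates K, K4, S4; S5 would additionally require R to be Euclidean. The strongest is S4.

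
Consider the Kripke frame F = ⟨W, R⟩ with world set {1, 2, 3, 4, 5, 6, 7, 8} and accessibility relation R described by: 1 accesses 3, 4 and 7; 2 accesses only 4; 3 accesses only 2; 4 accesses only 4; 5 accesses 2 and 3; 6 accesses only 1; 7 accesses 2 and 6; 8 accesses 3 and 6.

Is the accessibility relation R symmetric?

Symmetric: no — 1 R 3 but not 3 R 1.

No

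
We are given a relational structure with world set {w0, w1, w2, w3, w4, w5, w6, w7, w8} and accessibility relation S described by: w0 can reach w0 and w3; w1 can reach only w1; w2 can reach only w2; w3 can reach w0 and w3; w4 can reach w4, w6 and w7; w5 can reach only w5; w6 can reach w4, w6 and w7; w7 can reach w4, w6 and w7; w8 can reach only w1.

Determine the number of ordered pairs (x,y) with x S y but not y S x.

1

Enumerating: (w8,w1).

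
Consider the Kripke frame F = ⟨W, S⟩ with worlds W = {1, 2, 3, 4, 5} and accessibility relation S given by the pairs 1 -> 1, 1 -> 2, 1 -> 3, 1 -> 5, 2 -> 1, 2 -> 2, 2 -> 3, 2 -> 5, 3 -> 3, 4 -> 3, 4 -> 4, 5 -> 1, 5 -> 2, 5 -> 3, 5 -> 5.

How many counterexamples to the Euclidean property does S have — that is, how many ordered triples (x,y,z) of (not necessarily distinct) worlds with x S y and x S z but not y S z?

10

Enumerating: (1,3,1), (1,3,2), (1,3,5), (2,3,1), (2,3,2), (2,3,5), (4,3,4), (5,3,1), (5,3,2), (5,3,5).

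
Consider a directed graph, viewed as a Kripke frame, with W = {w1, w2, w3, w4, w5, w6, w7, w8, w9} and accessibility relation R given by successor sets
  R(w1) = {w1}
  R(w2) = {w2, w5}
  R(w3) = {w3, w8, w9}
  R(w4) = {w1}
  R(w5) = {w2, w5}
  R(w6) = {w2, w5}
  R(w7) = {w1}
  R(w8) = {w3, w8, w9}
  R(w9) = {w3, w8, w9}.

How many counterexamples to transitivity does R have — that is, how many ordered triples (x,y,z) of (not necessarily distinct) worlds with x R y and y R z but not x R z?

R is transitive; there are no such tuples.

0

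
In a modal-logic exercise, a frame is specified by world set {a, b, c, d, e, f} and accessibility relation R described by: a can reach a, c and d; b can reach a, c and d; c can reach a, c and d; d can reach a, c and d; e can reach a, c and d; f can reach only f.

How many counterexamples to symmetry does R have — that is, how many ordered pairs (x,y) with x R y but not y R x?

Enumerating: (b,a), (b,c), (b,d), (e,a), (e,c), (e,d).

6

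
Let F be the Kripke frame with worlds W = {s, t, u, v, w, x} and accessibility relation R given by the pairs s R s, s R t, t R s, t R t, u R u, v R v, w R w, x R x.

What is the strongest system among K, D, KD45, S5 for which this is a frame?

S5

Serial (axiom D): yes — every world has a successor (e.g. s R s).
Euclidean (axiom 5): yes — any two successors of a common world are R-related.
Transitive (axiom 4): yes — every two-step R-path is closed by a direct edge.
Reflexive (axiom T): yes — every world is R-related to itself.
So F validates K, D, KD45, S5. The strongest is S5.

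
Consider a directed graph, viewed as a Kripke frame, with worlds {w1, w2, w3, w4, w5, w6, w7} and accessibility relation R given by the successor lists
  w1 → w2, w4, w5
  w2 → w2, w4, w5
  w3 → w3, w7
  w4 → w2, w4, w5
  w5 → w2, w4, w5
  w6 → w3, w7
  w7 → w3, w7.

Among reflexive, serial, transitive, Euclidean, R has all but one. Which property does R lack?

Reflexive: no — w1 is not related to itself.
Serial: yes — every world has a successor (e.g. w1 R w2).
Transitive: yes — every two-step R-path is closed by a direct edge.
Euclidean: yes — any two successors of a common world are R-related.
Only reflexive fails.

reflexive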